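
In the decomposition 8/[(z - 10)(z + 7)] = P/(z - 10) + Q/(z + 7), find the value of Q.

Cover-up at z = -7: Q = 8/(-7 - 10) = -8/17


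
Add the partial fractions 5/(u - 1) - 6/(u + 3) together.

Common denominator (u - 1)(u + 3). Numerator: 5(u + 3) - 6(u - 1) = (5u + 15) - (6u - 6) = -u + 21
Result: (-u + 21)/[(u - 1)(u + 3)]


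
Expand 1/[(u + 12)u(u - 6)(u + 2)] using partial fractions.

Using Heaviside cover-up: (-1/2160)/(u + 12) - (1/144)/u + (1/864)/(u - 6) + (1/160)/(u + 2)


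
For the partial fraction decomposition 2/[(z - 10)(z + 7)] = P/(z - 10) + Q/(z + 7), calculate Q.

Cover-up at z = -7: Q = 2/(-7 - 10) = -2/17


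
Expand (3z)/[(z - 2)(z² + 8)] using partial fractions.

At z=2: A = (3·2 + 0)/(2² + 8) = 1/2. B = -A = -1/2, C = 3 - 2·A = 2
Result: (1/2)/(z - 2) - ((1/2)z - 2)/(z² + 8)


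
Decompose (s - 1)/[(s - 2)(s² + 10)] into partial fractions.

At s=2: α = (1·2 - 1)/(2² + 10) = 1/14. β = -α = -1/14, γ = 1 - 2·α = 6/7
Result: (1/14)/(s - 2) - ((1/14)s - 6/7)/(s² + 10)


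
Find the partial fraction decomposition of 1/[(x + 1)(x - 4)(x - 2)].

Using cover-up method: P = 1/15, Q = 1/10, R = -1/6
Result: (1/15)/(x + 1) + (1/10)/(x - 4) - (1/6)/(x - 2)


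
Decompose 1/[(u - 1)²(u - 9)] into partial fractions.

Cover-up at u=9: R = 1/(9 - 1)² = 1/64. Cover-up at u=1: Q = 1/(1 - 9) = -1/8. Comparing u² coeff: P = -R = -1/64
Result: (-1/64)/(u - 1) - (1/8)/(u - 1)² + (1/64)/(u - 9)


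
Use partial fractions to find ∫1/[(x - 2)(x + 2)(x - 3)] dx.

Cover-up: A = -1/4, B = 1/20, C = 1/5. Decomposition: (-1/4)/(x - 2) + (1/20)/(x + 2) + (1/5)/(x - 3). Integrate each term: (-1/4) ln|(x - 2)| + (1/20) ln|(x + 2)| + (1/5) ln|(x - 3)| + C


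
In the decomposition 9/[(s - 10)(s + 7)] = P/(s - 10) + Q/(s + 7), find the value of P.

Cover-up at s = 10: P = 9/(10 + 7) = 9/17


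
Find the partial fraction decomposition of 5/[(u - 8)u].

5/(u - 8)u = α/(u - 8) + β/u. α = 5/(8 - 0) = 5/8, β = 5/(0 - 8) = -5/8
Result: (5/8)/(u - 8) - (5/8)/u


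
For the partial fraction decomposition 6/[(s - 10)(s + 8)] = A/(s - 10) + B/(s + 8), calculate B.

Cover-up at s = -8: B = 6/(-8 - 10) = -6/18 = -1/3


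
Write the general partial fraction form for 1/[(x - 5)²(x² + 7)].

Repeated linear + quadratic: A/(x - 5) + B/(x - 5)² + (Cx + D)/(x² + 7)


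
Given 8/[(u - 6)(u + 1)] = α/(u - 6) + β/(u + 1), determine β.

Cover-up at u = -1: β = 8/(-1 - 6) = -8/7


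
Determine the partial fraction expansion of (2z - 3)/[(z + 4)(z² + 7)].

At z=-4: α = (2·(-4) - 3)/((-4)² + 7) = -11/23. β = -α = 11/23, γ = 2 - (-4)·α = 2/23
Result: (-11/23)/(z + 4) + ((11/23)z + 2/23)/(z² + 7)


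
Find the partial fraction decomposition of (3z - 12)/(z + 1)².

(3z - 12) = α(z + 1) + β. At z = -1: β = 3·(-1) - 12 = -15. Coeff of z: α = 3
Result: 3/(z + 1) - 15/(z + 1)²


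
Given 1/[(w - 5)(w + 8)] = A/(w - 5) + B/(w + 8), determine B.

Cover-up at w = -8: B = 1/(-8 - 5) = -1/13


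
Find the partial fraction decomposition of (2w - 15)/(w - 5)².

(2w - 15) = P(w - 5) + Q. At w = 5: Q = 2·5 - 15 = -5. Coeff of w: P = 2
Result: 2/(w - 5) - 5/(w - 5)²


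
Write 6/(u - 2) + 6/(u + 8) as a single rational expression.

Common denominator (u - 2)(u + 8). Numerator: 6(u + 8) + 6(u - 2) = (6u + 48) + (6u - 12) = 12u + 36
Result: (12u + 36)/[(u - 2)(u + 8)]


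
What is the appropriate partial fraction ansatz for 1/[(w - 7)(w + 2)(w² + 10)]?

Two linear + quadratic: A/(w - 7) + B/(w + 2) + (Cw + D)/(w² + 10)


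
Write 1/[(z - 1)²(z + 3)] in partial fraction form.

Cover-up at z=-3: R = 1/(-3 - 1)² = 1/16. Cover-up at z=1: Q = 1/(1 + 3) = 1/4. Comparing z² coeff: P = -R = -1/16
Result: (-1/16)/(z - 1) + (1/4)/(z - 1)² + (1/16)/(z + 3)


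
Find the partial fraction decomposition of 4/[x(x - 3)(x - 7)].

Using cover-up method: A = 4/21, B = -1/3, C = 1/7
Result: (4/21)/x - (1/3)/(x - 3) + (1/7)/(x - 7)


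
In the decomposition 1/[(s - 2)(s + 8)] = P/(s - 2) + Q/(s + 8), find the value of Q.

Cover-up at s = -8: Q = 1/(-8 - 2) = -1/10


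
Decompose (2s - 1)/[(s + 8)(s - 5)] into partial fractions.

At s=-8: α = (2·(-8) - 1)/(-8 - 5) = 17/13. At s=5: β = (2·5 - 1)/(5 + 8) = 9/13
Result: (17/13)/(s + 8) + (9/13)/(s - 5)


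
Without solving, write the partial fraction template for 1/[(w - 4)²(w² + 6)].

Repeated linear + quadratic: A/(w - 4) + B/(w - 4)² + (Cw + D)/(w² + 6)


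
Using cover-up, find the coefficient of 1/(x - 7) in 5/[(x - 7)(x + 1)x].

Cover (x - 7), set x=7: 5/[(7 + 1)(7 - 0)] = 5/56


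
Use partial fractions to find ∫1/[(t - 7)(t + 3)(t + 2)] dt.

Cover-up: α = 1/90, β = 1/10, γ = -1/9. Decomposition: (1/90)/(t - 7) + (1/10)/(t + 3) - (1/9)/(t + 2). Integrate each term: (1/90) ln|(t - 7)| + (1/10) ln|(t + 3)| - (1/9) ln|(t + 2)| + C


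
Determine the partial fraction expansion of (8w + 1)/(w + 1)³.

(8w + 1) = A(w + 1)² + B(w + 1) + C. At w = -1: C = 8·(-1) + 1 = -7. Coefficients: A = 0, B = 8
Result: 8/(w + 1)² - 7/(w + 1)³


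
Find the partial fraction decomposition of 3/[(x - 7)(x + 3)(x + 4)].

Using cover-up method: A = 3/110, B = -3/10, C = 3/11
Result: (3/110)/(x - 7) - (3/10)/(x + 3) + (3/11)/(x + 4)


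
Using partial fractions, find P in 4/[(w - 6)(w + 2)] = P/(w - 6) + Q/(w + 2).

Cover-up at w = 6: P = 4/(6 + 2) = 4/8 = 1/2


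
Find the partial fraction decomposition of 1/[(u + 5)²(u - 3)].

Cover-up at u=3: R = 1/(3 + 5)² = 1/64. Cover-up at u=-5: Q = 1/(-5 - 3) = -1/8. Comparing u² coeff: P = -R = -1/64
Result: (-1/64)/(u + 5) - (1/8)/(u + 5)² + (1/64)/(u - 3)


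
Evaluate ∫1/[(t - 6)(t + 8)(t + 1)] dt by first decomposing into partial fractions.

Cover-up: α = 1/98, β = 1/98, γ = -1/49. Decomposition: (1/98)/(t - 6) + (1/98)/(t + 8) - (1/49)/(t + 1). Integrate each term: (1/98) ln|(t - 6)| + (1/98) ln|(t + 8)| - (1/49) ln|(t + 1)| + C


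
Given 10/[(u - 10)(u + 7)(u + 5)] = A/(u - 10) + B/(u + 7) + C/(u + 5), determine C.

Cover-up at u = -5: C = 10/[(-5 - 10)(-5 + 7)] = 10/[(-15)(2)] = -10/30 = -1/3


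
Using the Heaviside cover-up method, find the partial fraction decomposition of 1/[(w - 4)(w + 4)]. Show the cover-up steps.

Cover (w - 4): set w=4, get α = 1/(4 + 4) = 1/8. Cover (w + 4): set w=-4, get β = 1/(-4 - 4) = -1/8.
Result: (1/8)/(w - 4) - (1/8)/(w + 4)


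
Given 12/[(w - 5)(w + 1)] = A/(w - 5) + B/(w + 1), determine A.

Cover-up at w = 5: A = 12/(5 + 1) = 12/6 = 2


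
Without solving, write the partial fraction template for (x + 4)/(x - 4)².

Repeated linear factor: P/(x - 4) + Q/(x - 4)²


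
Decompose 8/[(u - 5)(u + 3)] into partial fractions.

8/(u - 5)(u + 3) = α/(u - 5) + β/(u + 3). α = 8/(5 + 3) = 1, β = 8/(-3 - 5) = -1
Result: 1/(u - 5) - 1/(u + 3)


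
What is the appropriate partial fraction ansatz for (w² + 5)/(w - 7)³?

Repeated linear factor (power 3): A/(w - 7) + B/(w - 7)² + C/(w - 7)³


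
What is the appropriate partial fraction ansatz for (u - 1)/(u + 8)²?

Repeated linear factor: α/(u + 8) + β/(u + 8)²


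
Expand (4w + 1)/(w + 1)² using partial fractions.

(4w + 1) = α(w + 1) + β. At w = -1: β = 4·(-1) + 1 = -3. Coeff of w: α = 4
Result: 4/(w + 1) - 3/(w + 1)²


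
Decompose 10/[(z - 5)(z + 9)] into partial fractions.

10/(z - 5)(z + 9) = α/(z - 5) + β/(z + 9). α = 10/(5 + 9) = 5/7, β = 10/(-9 - 5) = -5/7
Result: (5/7)/(z - 5) - (5/7)/(z + 9)


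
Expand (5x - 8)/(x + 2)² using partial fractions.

(5x - 8) = A(x + 2) + B. At x = -2: B = 5·(-2) - 8 = -18. Coeff of x: A = 5
Result: 5/(x + 2) - 18/(x + 2)²


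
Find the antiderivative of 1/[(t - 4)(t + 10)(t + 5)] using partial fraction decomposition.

Cover-up: A = 1/126, B = 1/70, C = -1/45. Decomposition: (1/126)/(t - 4) + (1/70)/(t + 10) - (1/45)/(t + 5). Integrate each term: (1/126) ln|(t - 4)| + (1/70) ln|(t + 10)| - (1/45) ln|(t + 5)| + C


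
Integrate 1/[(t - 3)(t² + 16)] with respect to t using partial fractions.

Cover-up at t=3: α = 1/(3²+16) = 1/25. Coeff matching: β = -1/25, γ = -3/25. Decomposition: (1/25)/(t - 3) - ((1/25)t + 3/25)/(t² + 16). Integrate: linear → ln, quadratic → (1/2)ln + arctan: (1/25) ln|(t - 3)| - (1/50) ln(t² + 16) - (3/100) arctan(t/4) + C


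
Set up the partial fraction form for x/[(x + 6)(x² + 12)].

Linear + irreducible quadratic: A/(x + 6) + (Bx + C)/(x² + 12)


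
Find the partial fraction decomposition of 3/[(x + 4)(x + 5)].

3/(x + 4)(x + 5) = α/(x + 4) + β/(x + 5). α = 3/(-4 + 5) = 3, β = 3/(-5 + 4) = -3
Result: 3/(x + 4) - 3/(x + 5)


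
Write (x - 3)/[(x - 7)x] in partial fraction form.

At x=7: A = (1·7 - 3)/(7 - 0) = 4/7. At x=0: B = (1·0 - 3)/(0 - 7) = 3/7
Result: (4/7)/(x - 7) + (3/7)/x


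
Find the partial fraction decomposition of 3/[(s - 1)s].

3/(s - 1)s = P/(s - 1) + Q/s. P = 3/(1 - 0) = 3, Q = 3/(0 - 1) = -3
Result: 3/(s - 1) - 3/s


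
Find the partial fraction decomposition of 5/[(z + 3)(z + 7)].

5/(z + 3)(z + 7) = α/(z + 3) + β/(z + 7). α = 5/(-3 + 7) = 5/4, β = 5/(-7 + 3) = -5/4
Result: (5/4)/(z + 3) - (5/4)/(z + 7)


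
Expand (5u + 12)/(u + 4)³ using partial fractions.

(5u + 12) = A(u + 4)² + B(u + 4) + C. At u = -4: C = 5·(-4) + 12 = -8. Coefficients: A = 0, B = 5
Result: 5/(u + 4)² - 8/(u + 4)³


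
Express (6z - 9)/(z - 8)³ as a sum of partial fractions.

(6z - 9) = α(z - 8)² + β(z - 8) + γ. At z = 8: γ = 6·8 - 9 = 39. Coefficients: α = 0, β = 6
Result: 6/(z - 8)² + 39/(z - 8)³


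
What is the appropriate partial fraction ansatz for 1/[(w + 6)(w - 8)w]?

Three distinct linear factors: α/(w + 6) + β/(w - 8) + γ/w


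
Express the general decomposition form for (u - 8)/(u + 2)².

Repeated linear factor: P/(u + 2) + Q/(u + 2)²


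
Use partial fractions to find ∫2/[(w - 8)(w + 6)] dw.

Decompose: 2/[(w - 8)(w + 6)] = (1/7)/(w - 8) - (1/7)/(w + 6). Integrate each term: (1/7) ln|(w - 8)| - (1/7) ln|(w + 6)| + C


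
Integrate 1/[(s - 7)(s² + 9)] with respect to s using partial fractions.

Cover-up at s=7: α = 1/(7²+9) = 1/58. Coeff matching: β = -1/58, γ = -7/58. Decomposition: (1/58)/(s - 7) - ((1/58)s + 7/58)/(s² + 9). Integrate: linear → ln, quadratic → (1/2)ln + arctan: (1/58) ln|(s - 7)| - (1/116) ln(s² + 9) - (7/174) arctan(s/3) + C


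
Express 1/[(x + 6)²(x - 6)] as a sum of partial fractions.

Cover-up at x=6: C = 1/(6 + 6)² = 1/144. Cover-up at x=-6: B = 1/(-6 - 6) = -1/12. Comparing x² coeff: A = -C = -1/144
Result: (-1/144)/(x + 6) - (1/12)/(x + 6)² + (1/144)/(x - 6)


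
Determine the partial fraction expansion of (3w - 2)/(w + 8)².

(3w - 2) = P(w + 8) + Q. At w = -8: Q = 3·(-8) - 2 = -26. Coeff of w: P = 3
Result: 3/(w + 8) - 26/(w + 8)²


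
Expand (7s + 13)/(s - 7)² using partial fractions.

(7s + 13) = A(s - 7) + B. At s = 7: B = 7·7 + 13 = 62. Coeff of s: A = 7
Result: 7/(s - 7) + 62/(s - 7)²


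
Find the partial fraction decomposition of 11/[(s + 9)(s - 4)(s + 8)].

Using cover-up method: A = 11/13, B = 11/156, C = -11/12
Result: (11/13)/(s + 9) + (11/156)/(s - 4) - (11/12)/(s + 8)


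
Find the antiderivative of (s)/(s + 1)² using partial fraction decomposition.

Decompose: P = 1, Q = 1·(-1) + 0 = -1, so (s)/(s + 1)² = 1/(s + 1) - 1/(s + 1)². Integrate: ∫ P/(s + 1) ds = ln|(s + 1)|; ∫ Q/(s + 1)² ds = 1/(s + 1). Sum: ln|(s + 1)| + 1/(s + 1) + C


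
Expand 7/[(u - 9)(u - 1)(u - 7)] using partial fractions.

Using cover-up method: P = 7/16, Q = 7/48, R = -7/12
Result: (7/16)/(u - 9) + (7/48)/(u - 1) - (7/12)/(u - 7)


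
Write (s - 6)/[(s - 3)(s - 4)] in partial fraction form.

At s=3: P = (1·3 - 6)/(3 - 4) = 3. At s=4: Q = (1·4 - 6)/(4 - 3) = -2
Result: 3/(s - 3) - 2/(s - 4)


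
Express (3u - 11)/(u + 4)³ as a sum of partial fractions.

(3u - 11) = α(u + 4)² + β(u + 4) + γ. At u = -4: γ = 3·(-4) - 11 = -23. Coefficients: α = 0, β = 3
Result: 3/(u + 4)² - 23/(u + 4)³


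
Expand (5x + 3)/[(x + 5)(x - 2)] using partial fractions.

At x=-5: A = (5·(-5) + 3)/(-5 - 2) = 22/7. At x=2: B = (5·2 + 3)/(2 + 5) = 13/7
Result: (22/7)/(x + 5) + (13/7)/(x - 2)


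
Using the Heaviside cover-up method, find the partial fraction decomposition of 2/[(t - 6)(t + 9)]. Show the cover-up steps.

Cover (t - 6): set t=6, get P = 2/(6 + 9) = 2/15. Cover (t + 9): set t=-9, get Q = 2/(-9 - 6) = -2/15.
Result: (2/15)/(t - 6) - (2/15)/(t + 9)


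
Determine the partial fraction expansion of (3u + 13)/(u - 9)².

(3u + 13) = A(u - 9) + B. At u = 9: B = 3·9 + 13 = 40. Coeff of u: A = 3
Result: 3/(u - 9) + 40/(u - 9)²


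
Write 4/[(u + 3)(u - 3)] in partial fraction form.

4/(u + 3)(u - 3) = A/(u + 3) + B/(u - 3). A = 4/(-3 - 3) = -2/3, B = 4/(3 + 3) = 2/3
Result: (-2/3)/(u + 3) + (2/3)/(u - 3)


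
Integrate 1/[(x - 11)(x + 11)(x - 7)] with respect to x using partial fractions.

Cover-up: P = 1/88, Q = 1/396, R = -1/72. Decomposition: (1/88)/(x - 11) + (1/396)/(x + 11) - (1/72)/(x - 7). Integrate each term: (1/88) ln|(x - 11)| + (1/396) ln|(x + 11)| - (1/72) ln|(x - 7)| + C


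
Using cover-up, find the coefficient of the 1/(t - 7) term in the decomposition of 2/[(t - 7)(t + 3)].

Cover (t - 7), set t=7: 2/((t + 3) at t=7) = 2/(10) = 1/5


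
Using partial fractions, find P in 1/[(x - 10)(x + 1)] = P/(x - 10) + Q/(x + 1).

Cover-up at x = 10: P = 1/(10 + 1) = 1/11


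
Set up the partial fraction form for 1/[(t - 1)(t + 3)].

Distinct linear factors: A/(t - 1) + B/(t + 3)


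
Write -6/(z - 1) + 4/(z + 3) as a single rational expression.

Common denominator (z - 1)(z + 3). Numerator: -6(z + 3) + 4(z - 1) = (-6z - 18) + (4z - 4) = -2z - 22
Result: (-2z - 22)/[(z - 1)(z + 3)]


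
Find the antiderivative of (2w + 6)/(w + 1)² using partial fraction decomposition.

Decompose: A = 2, B = 2·(-1) + 6 = 4, so (2w + 6)/(w + 1)² = 2/(w + 1) + 4/(w + 1)². Integrate: ∫ A/(w + 1) dw = 2 ln|(w + 1)|; ∫ B/(w + 1)² dw = -4/(w + 1). Sum: 2 ln|(w + 1)| - 4/(w + 1) + C


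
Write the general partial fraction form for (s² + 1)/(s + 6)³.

Repeated linear factor (power 3): A/(s + 6) + B/(s + 6)² + C/(s + 6)³


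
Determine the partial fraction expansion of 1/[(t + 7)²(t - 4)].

Cover-up at t=4: γ = 1/(4 + 7)² = 1/121. Cover-up at t=-7: β = 1/(-7 - 4) = -1/11. Comparing t² coeff: α = -γ = -1/121
Result: (-1/121)/(t + 7) - (1/11)/(t + 7)² + (1/121)/(t - 4)


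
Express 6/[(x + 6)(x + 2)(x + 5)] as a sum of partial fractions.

Using cover-up method: α = 3/2, β = 1/2, γ = -2
Result: (3/2)/(x + 6) + (1/2)/(x + 2) - 2/(x + 5)


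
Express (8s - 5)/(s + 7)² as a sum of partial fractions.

(8s - 5) = P(s + 7) + Q. At s = -7: Q = 8·(-7) - 5 = -61. Coeff of s: P = 8
Result: 8/(s + 7) - 61/(s + 7)²


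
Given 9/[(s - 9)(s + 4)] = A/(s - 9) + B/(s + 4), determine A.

Cover-up at s = 9: A = 9/(9 + 4) = 9/13


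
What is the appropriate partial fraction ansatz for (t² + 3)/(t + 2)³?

Repeated linear factor (power 3): α/(t + 2) + β/(t + 2)² + γ/(t + 2)³


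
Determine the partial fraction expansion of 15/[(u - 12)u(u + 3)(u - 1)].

Using Heaviside cover-up: (1/132)/(u - 12) + (5/12)/u - (1/12)/(u + 3) - (15/44)/(u - 1)


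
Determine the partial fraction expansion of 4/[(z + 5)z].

4/(z + 5)z = α/(z + 5) + β/z. α = 4/(-5 - 0) = -4/5, β = 4/(0 + 5) = 4/5
Result: (-4/5)/(z + 5) + (4/5)/z


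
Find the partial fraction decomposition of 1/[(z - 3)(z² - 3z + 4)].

Cover-up at z = 3: α = 1/(3² - 3·3 + 4) = 1/4. Then β = -α = -1/4, γ = -α·(-3 + 3) = 0
Result: (1/4)/(z - 3) - ((1/4)z)/(z² - 3z + 4)


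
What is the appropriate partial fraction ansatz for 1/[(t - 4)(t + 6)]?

Distinct linear factors: α/(t - 4) + β/(t + 6)


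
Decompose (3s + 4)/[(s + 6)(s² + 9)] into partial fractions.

At s=-6: A = (3·(-6) + 4)/((-6)² + 9) = -14/45. B = -A = 14/45, C = 3 - (-6)·A = 17/15
Result: (-14/45)/(s + 6) + ((14/45)s + 17/15)/(s² + 9)


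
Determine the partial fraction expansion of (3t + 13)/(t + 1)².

(3t + 13) = α(t + 1) + β. At t = -1: β = 3·(-1) + 13 = 10. Coeff of t: α = 3
Result: 3/(t + 1) + 10/(t + 1)²


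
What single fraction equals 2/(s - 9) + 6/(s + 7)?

Common denominator (s - 9)(s + 7). Numerator: 2(s + 7) + 6(s - 9) = (2s + 14) + (6s - 54) = 8s - 40
Result: (8s - 40)/[(s - 9)(s + 7)]


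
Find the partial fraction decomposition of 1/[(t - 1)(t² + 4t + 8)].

Cover-up at t = 1: A = 1/(1² + 4·1 + 8) = 1/13. Then B = -A = -1/13, C = -A·(4 + 1) = -5/13
Result: (1/13)/(t - 1) - ((1/13)t + 5/13)/(t² + 4t + 8)


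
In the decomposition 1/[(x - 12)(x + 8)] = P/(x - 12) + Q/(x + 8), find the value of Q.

Cover-up at x = -8: Q = 1/(-8 - 12) = -1/20


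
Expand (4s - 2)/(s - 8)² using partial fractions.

(4s - 2) = A(s - 8) + B. At s = 8: B = 4·8 - 2 = 30. Coeff of s: A = 4
Result: 4/(s - 8) + 30/(s - 8)²


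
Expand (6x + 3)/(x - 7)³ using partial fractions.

(6x + 3) = P(x - 7)² + Q(x - 7) + R. At x = 7: R = 6·7 + 3 = 45. Coefficients: P = 0, Q = 6
Result: 6/(x - 7)² + 45/(x - 7)³


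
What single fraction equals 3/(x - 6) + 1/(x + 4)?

Common denominator (x - 6)(x + 4). Numerator: 3(x + 4) + 1(x - 6) = (3x + 12) + (x - 6) = 4x + 6
Result: (4x + 6)/[(x - 6)(x + 4)]


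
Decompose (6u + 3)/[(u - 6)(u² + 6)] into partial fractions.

At u=6: A = (6·6 + 3)/(6² + 6) = 13/14. B = -A = -13/14, C = 6 - 6·A = 3/7
Result: (13/14)/(u - 6) - ((13/14)u - 3/7)/(u² + 6)


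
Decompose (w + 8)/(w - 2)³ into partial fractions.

(w + 8) = α(w - 2)² + β(w - 2) + γ. At w = 2: γ = 1·2 + 8 = 10. Coefficients: α = 0, β = 1
Result: 1/(w - 2)² + 10/(w - 2)³


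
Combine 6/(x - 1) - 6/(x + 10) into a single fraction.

Common denominator (x - 1)(x + 10). Numerator: 6(x + 10) - 6(x - 1) = (6x + 60) - (6x - 6) = 66
Result: (66)/[(x - 1)(x + 10)]


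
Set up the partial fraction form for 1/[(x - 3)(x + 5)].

Distinct linear factors: P/(x - 3) + Q/(x + 5)


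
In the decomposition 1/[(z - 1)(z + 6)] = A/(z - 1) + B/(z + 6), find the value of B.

Cover-up at z = -6: B = 1/(-6 - 1) = -1/7


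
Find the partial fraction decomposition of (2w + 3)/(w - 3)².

(2w + 3) = P(w - 3) + Q. At w = 3: Q = 2·3 + 3 = 9. Coeff of w: P = 2
Result: 2/(w - 3) + 9/(w - 3)²


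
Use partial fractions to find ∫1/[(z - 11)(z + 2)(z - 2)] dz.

Cover-up: A = 1/117, B = 1/52, C = -1/36. Decomposition: (1/117)/(z - 11) + (1/52)/(z + 2) - (1/36)/(z - 2). Integrate each term: (1/117) ln|(z - 11)| + (1/52) ln|(z + 2)| - (1/36) ln|(z - 2)| + C


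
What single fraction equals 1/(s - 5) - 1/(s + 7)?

Common denominator (s - 5)(s + 7). Numerator: 1(s + 7) - 1(s - 5) = (s + 7) - (s - 5) = 12
Result: (12)/[(s - 5)(s + 7)]


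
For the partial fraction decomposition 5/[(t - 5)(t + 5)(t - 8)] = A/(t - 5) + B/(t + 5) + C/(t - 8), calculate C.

Cover-up at t = 8: C = 5/[(8 - 5)(8 + 5)] = 5/[(3)(13)] = 5/39


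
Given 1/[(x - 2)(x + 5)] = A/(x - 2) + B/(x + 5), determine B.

Cover-up at x = -5: B = 1/(-5 - 2) = -1/7


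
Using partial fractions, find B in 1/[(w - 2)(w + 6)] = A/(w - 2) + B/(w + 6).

Cover-up at w = -6: B = 1/(-6 - 2) = -1/8


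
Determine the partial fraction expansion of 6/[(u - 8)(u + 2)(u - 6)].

Using cover-up method: P = 3/10, Q = 3/40, R = -3/8
Result: (3/10)/(u - 8) + (3/40)/(u + 2) - (3/8)/(u - 6)


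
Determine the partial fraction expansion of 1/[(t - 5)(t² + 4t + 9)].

Cover-up at t = 5: A = 1/(5² + 4·5 + 9) = 1/54. Then B = -A = -1/54, C = -A·(4 + 5) = -1/6
Result: (1/54)/(t - 5) - ((1/54)t + 1/6)/(t² + 4t + 9)


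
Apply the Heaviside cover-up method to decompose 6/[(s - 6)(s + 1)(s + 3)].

Cover (s - 6), s=6: α = 6/[(6 + 1)(6 + 3)] = 2/21. Cover (s + 1), s=-1: β = 6/[(-1 - 6)(-1 + 3)] = -3/7. Cover (s + 3), s=-3: γ = 6/[(-3 - 6)(-3 + 1)] = 1/3.
Result: (2/21)/(s - 6) - (3/7)/(s + 1) + (1/3)/(s + 3)


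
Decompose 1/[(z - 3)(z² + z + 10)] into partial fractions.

Cover-up at z = 3: α = 1/(3² + 1·3 + 10) = 1/22. Then β = -α = -1/22, γ = -α·(1 + 3) = -2/11
Result: (1/22)/(z - 3) - ((1/22)z + 2/11)/(z² + z + 10)


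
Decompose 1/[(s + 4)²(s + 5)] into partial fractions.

Cover-up at s=-5: γ = 1/(-5 + 4)² = 1. Cover-up at s=-4: β = 1/(-4 + 5) = 1. Comparing s² coeff: α = -γ = -1
Result: -1/(s + 4) + 1/(s + 4)² + 1/(s + 5)


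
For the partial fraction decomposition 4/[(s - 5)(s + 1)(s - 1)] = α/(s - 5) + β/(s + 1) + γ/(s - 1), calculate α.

Cover-up at s = 5: α = 4/[(5 + 1)(5 - 1)] = 4/[(6)(4)] = 4/24 = 1/6


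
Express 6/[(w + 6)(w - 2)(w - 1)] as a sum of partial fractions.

Using cover-up method: α = 3/28, β = 3/4, γ = -6/7
Result: (3/28)/(w + 6) + (3/4)/(w - 2) - (6/7)/(w - 1)


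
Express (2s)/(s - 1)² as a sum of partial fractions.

(2s) = P(s - 1) + Q. At s = 1: Q = 2·1 + 0 = 2. Coeff of s: P = 2
Result: 2/(s - 1) + 2/(s - 1)²


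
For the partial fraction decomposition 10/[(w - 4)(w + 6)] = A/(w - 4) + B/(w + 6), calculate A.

Cover-up at w = 4: A = 10/(4 + 6) = 10/10 = 1


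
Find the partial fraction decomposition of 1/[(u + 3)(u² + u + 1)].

Cover-up at u = -3: α = 1/((-3)² + 1·(-3) + 1) = 1/7. Then β = -α = -1/7, γ = -α·(1 - 3) = 2/7
Result: (1/7)/(u + 3) - ((1/7)u - 2/7)/(u² + u + 1)


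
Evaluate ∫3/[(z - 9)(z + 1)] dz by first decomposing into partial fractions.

Decompose: 3/[(z - 9)(z + 1)] = (3/10)/(z - 9) - (3/10)/(z + 1). Integrate each term: (3/10) ln|(z - 9)| - (3/10) ln|(z + 1)| + C


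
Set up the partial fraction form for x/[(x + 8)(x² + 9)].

Linear + irreducible quadratic: α/(x + 8) + (βx + γ)/(x² + 9)


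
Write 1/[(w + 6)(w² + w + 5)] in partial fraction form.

Cover-up at w = -6: α = 1/((-6)² + 1·(-6) + 5) = 1/35. Then β = -α = -1/35, γ = -α·(1 - 6) = 1/7
Result: (1/35)/(w + 6) - ((1/35)w - 1/7)/(w² + w + 5)


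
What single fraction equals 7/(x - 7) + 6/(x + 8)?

Common denominator (x - 7)(x + 8). Numerator: 7(x + 8) + 6(x - 7) = (7x + 56) + (6x - 42) = 13x + 14
Result: (13x + 14)/[(x - 7)(x + 8)]


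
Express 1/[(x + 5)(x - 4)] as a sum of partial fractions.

1/(x + 5)(x - 4) = α/(x + 5) + β/(x - 4). α = 1/(-5 - 4) = -1/9, β = 1/(4 + 5) = 1/9
Result: (-1/9)/(x + 5) + (1/9)/(x - 4)


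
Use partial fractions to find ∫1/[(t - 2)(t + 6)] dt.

Decompose: 1/[(t - 2)(t + 6)] = (1/8)/(t - 2) - (1/8)/(t + 6). Integrate each term: (1/8) ln|(t - 2)| - (1/8) ln|(t + 6)| + C


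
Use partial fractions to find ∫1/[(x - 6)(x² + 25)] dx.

Cover-up at x=6: P = 1/(6²+25) = 1/61. Coeff matching: Q = -1/61, R = -6/61. Decomposition: (1/61)/(x - 6) - ((1/61)x + 6/61)/(x² + 25). Integrate: linear → ln, quadratic → (1/2)ln + arctan: (1/61) ln|(x - 6)| - (1/122) ln(x² + 25) - (6/305) arctan(x/5) + C


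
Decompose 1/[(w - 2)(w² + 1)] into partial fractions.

Cover-up at w = 2: α = 1/(2² + 1) = 1/5. Then β = -α = -1/5, γ = -α·(0 + 2) = -2/5
Result: (1/5)/(w - 2) - ((1/5)w + 2/5)/(w² + 1)


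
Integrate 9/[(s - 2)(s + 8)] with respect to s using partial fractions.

Decompose: 9/[(s - 2)(s + 8)] = (9/10)/(s - 2) - (9/10)/(s + 8). Integrate each term: (9/10) ln|(s - 2)| - (9/10) ln|(s + 8)| + C


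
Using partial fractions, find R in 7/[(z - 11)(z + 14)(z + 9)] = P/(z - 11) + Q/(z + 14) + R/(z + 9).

Cover-up at z = -9: R = 7/[(-9 - 11)(-9 + 14)] = 7/[(-20)(5)] = -7/100


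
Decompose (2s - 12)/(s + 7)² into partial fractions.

(2s - 12) = A(s + 7) + B. At s = -7: B = 2·(-7) - 12 = -26. Coeff of s: A = 2
Result: 2/(s + 7) - 26/(s + 7)²


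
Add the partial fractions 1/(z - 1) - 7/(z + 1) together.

Common denominator (z - 1)(z + 1). Numerator: 1(z + 1) - 7(z - 1) = (z + 1) - (7z - 7) = -6z + 8
Result: (-6z + 8)/[(z - 1)(z + 1)]


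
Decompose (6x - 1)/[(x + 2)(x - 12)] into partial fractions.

At x=-2: P = (6·(-2) - 1)/(-2 - 12) = 13/14. At x=12: Q = (6·12 - 1)/(12 + 2) = 71/14
Result: (13/14)/(x + 2) + (71/14)/(x - 12)


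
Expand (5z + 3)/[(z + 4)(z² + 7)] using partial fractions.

At z=-4: P = (5·(-4) + 3)/((-4)² + 7) = -17/23. Q = -P = 17/23, R = 5 - (-4)·P = 47/23
Result: (-17/23)/(z + 4) + ((17/23)z + 47/23)/(z² + 7)


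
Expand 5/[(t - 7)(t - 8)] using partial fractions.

5/(t - 7)(t - 8) = α/(t - 7) + β/(t - 8). α = 5/(7 - 8) = -5, β = 5/(8 - 7) = 5
Result: -5/(t - 7) + 5/(t - 8)


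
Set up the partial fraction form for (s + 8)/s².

Repeated linear factor: P/s + Q/s²


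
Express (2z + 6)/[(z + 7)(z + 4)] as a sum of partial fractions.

At z=-7: α = (2·(-7) + 6)/(-7 + 4) = 8/3. At z=-4: β = (2·(-4) + 6)/(-4 + 7) = -2/3
Result: (8/3)/(z + 7) - (2/3)/(z + 4)


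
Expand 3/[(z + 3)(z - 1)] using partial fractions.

3/(z + 3)(z - 1) = α/(z + 3) + β/(z - 1). α = 3/(-3 - 1) = -3/4, β = 3/(1 + 3) = 3/4
Result: (-3/4)/(z + 3) + (3/4)/(z - 1)


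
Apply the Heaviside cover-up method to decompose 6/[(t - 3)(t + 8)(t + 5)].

Cover (t - 3), t=3: α = 6/[(3 + 8)(3 + 5)] = 3/44. Cover (t + 8), t=-8: β = 6/[(-8 - 3)(-8 + 5)] = 2/11. Cover (t + 5), t=-5: γ = 6/[(-5 - 3)(-5 + 8)] = -1/4.
Result: (3/44)/(t - 3) + (2/11)/(t + 8) - (1/4)/(t + 5)


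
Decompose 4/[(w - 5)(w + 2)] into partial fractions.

4/(w - 5)(w + 2) = P/(w - 5) + Q/(w + 2). P = 4/(5 + 2) = 4/7, Q = 4/(-2 - 5) = -4/7
Result: (4/7)/(w - 5) - (4/7)/(w + 2)


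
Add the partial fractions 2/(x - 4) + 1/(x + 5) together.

Common denominator (x - 4)(x + 5). Numerator: 2(x + 5) + 1(x - 4) = (2x + 10) + (x - 4) = 3x + 6
Result: (3x + 6)/[(x - 4)(x + 5)]


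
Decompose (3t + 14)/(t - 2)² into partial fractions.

(3t + 14) = A(t - 2) + B. At t = 2: B = 3·2 + 14 = 20. Coeff of t: A = 3
Result: 3/(t - 2) + 20/(t - 2)²


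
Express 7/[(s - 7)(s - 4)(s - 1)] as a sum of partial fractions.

Using cover-up method: α = 7/18, β = -7/9, γ = 7/18
Result: (7/18)/(s - 7) - (7/9)/(s - 4) + (7/18)/(s - 1)


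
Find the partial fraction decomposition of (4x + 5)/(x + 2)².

(4x + 5) = A(x + 2) + B. At x = -2: B = 4·(-2) + 5 = -3. Coeff of x: A = 4
Result: 4/(x + 2) - 3/(x + 2)²


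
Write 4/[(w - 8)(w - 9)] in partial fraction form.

4/(w - 8)(w - 9) = A/(w - 8) + B/(w - 9). A = 4/(8 - 9) = -4, B = 4/(9 - 8) = 4
Result: -4/(w - 8) + 4/(w - 9)


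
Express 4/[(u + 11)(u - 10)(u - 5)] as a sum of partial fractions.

Using cover-up method: P = 1/84, Q = 4/105, R = -1/20
Result: (1/84)/(u + 11) + (4/105)/(u - 10) - (1/20)/(u - 5)


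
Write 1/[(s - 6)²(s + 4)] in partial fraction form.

Cover-up at s=-4: C = 1/(-4 - 6)² = 1/100. Cover-up at s=6: B = 1/(6 + 4) = 1/10. Comparing s² coeff: A = -C = -1/100
Result: (-1/100)/(s - 6) + (1/10)/(s - 6)² + (1/100)/(s + 4)


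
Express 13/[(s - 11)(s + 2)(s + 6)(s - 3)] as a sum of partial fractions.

Using Heaviside cover-up: (1/136)/(s - 11) + (1/20)/(s + 2) - (13/612)/(s + 6) - (13/360)/(s - 3)


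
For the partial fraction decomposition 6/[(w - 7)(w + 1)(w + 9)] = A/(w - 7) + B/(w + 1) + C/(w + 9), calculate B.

Cover-up at w = -1: B = 6/[(-1 - 7)(-1 + 9)] = 6/[(-8)(8)] = -6/64 = -3/32


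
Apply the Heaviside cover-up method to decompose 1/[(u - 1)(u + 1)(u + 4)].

Cover (u - 1), u=1: A = 1/[(1 + 1)(1 + 4)] = 1/10. Cover (u + 1), u=-1: B = 1/[(-1 - 1)(-1 + 4)] = -1/6. Cover (u + 4), u=-4: C = 1/[(-4 - 1)(-4 + 1)] = 1/15.
Result: (1/10)/(u - 1) - (1/6)/(u + 1) + (1/15)/(u + 4)


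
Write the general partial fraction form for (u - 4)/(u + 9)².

Repeated linear factor: P/(u + 9) + Q/(u + 9)²


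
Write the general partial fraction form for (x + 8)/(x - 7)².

Repeated linear factor: α/(x - 7) + β/(x - 7)²


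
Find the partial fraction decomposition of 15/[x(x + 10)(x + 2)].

Using cover-up method: P = 3/4, Q = 3/16, R = -15/16
Result: (3/4)/x + (3/16)/(x + 10) - (15/16)/(x + 2)


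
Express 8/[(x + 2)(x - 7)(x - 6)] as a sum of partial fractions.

Using cover-up method: A = 1/9, B = 8/9, C = -1
Result: (1/9)/(x + 2) + (8/9)/(x - 7) - 1/(x - 6)


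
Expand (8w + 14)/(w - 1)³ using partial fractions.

(8w + 14) = α(w - 1)² + β(w - 1) + γ. At w = 1: γ = 8·1 + 14 = 22. Coefficients: α = 0, β = 8
Result: 8/(w - 1)² + 22/(w - 1)³


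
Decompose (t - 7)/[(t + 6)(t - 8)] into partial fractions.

At t=-6: α = (1·(-6) - 7)/(-6 - 8) = 13/14. At t=8: β = (1·8 - 7)/(8 + 6) = 1/14
Result: (13/14)/(t + 6) + (1/14)/(t - 8)


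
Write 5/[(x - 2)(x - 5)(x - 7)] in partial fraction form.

Using cover-up method: α = 1/3, β = -5/6, γ = 1/2
Result: (1/3)/(x - 2) - (5/6)/(x - 5) + (1/2)/(x - 7)


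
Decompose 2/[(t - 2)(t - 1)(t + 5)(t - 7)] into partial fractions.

Using Heaviside cover-up: (-2/35)/(t - 2) + (1/18)/(t - 1) - (1/252)/(t + 5) + (1/180)/(t - 7)


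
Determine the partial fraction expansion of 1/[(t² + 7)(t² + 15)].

Coefficient matching gives α = γ = 0, β = 1/(15-7) = 1/8, δ = -β = -1/8
Result: (1/8)/(t² + 7) - (1/8)/(t² + 15)


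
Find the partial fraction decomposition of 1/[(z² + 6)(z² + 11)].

Coefficient matching gives A = C = 0, B = 1/(11-6) = 1/5, D = -B = -1/5
Result: (1/5)/(z² + 6) - (1/5)/(z² + 11)


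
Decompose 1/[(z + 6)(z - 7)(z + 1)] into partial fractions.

Using cover-up method: A = 1/65, B = 1/104, C = -1/40
Result: (1/65)/(z + 6) + (1/104)/(z - 7) - (1/40)/(z + 1)


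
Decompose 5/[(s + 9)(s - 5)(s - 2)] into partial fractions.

Using cover-up method: α = 5/154, β = 5/42, γ = -5/33
Result: (5/154)/(s + 9) + (5/42)/(s - 5) - (5/33)/(s - 2)


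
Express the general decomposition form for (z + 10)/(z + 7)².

Repeated linear factor: α/(z + 7) + β/(z + 7)²


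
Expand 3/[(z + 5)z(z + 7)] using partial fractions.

Using cover-up method: P = -3/10, Q = 3/35, R = 3/14
Result: (-3/10)/(z + 5) + (3/35)/z + (3/14)/(z + 7)


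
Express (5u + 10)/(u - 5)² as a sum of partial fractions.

(5u + 10) = α(u - 5) + β. At u = 5: β = 5·5 + 10 = 35. Coeff of u: α = 5
Result: 5/(u - 5) + 35/(u - 5)²


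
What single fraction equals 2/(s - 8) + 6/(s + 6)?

Common denominator (s - 8)(s + 6). Numerator: 2(s + 6) + 6(s - 8) = (2s + 12) + (6s - 48) = 8s - 36
Result: (8s - 36)/[(s - 8)(s + 6)]


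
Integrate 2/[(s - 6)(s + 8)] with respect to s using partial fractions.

Decompose: 2/[(s - 6)(s + 8)] = (1/7)/(s - 6) - (1/7)/(s + 8). Integrate each term: (1/7) ln|(s - 6)| - (1/7) ln|(s + 8)| + C


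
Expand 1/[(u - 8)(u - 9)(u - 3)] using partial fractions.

Using cover-up method: P = -1/5, Q = 1/6, R = 1/30
Result: (-1/5)/(u - 8) + (1/6)/(u - 9) + (1/30)/(u - 3)


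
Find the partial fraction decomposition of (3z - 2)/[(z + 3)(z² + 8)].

At z=-3: A = (3·(-3) - 2)/((-3)² + 8) = -11/17. B = -A = 11/17, C = 3 - (-3)·A = 18/17
Result: (-11/17)/(z + 3) + ((11/17)z + 18/17)/(z² + 8)


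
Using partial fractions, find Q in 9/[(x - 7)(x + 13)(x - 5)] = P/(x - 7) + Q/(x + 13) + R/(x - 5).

Cover-up at x = -13: Q = 9/[(-13 - 7)(-13 - 5)] = 9/[(-20)(-18)] = 9/360 = 1/40


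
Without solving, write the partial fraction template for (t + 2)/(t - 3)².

Repeated linear factor: A/(t - 3) + B/(t - 3)²


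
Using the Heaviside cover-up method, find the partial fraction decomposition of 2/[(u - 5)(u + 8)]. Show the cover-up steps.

Cover (u - 5): set u=5, get α = 2/(5 + 8) = 2/13. Cover (u + 8): set u=-8, get β = 2/(-8 - 5) = -2/13.
Result: (2/13)/(u - 5) - (2/13)/(u + 8)


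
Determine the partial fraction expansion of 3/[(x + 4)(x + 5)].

3/(x + 4)(x + 5) = A/(x + 4) + B/(x + 5). A = 3/(-4 + 5) = 3, B = 3/(-5 + 4) = -3
Result: 3/(x + 4) - 3/(x + 5)


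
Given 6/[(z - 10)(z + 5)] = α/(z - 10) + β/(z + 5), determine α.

Cover-up at z = 10: α = 6/(10 + 5) = 6/15 = 2/5


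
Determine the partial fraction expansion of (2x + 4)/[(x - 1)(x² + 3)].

At x=1: P = (2·1 + 4)/(1² + 3) = 3/2. Q = -P = -3/2, R = 2 - 1·P = 1/2
Result: (3/2)/(x - 1) - ((3/2)x - 1/2)/(x² + 3)


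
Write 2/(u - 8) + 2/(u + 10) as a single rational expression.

Common denominator (u - 8)(u + 10). Numerator: 2(u + 10) + 2(u - 8) = (2u + 20) + (2u - 16) = 4u + 4
Result: (4u + 4)/[(u - 8)(u + 10)]


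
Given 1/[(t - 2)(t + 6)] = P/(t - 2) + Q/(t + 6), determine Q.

Cover-up at t = -6: Q = 1/(-6 - 2) = -1/8


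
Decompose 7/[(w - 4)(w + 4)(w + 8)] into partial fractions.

Using cover-up method: α = 7/96, β = -7/32, γ = 7/48
Result: (7/96)/(w - 4) - (7/32)/(w + 4) + (7/48)/(w + 8)


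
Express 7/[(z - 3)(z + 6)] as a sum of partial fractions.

7/(z - 3)(z + 6) = P/(z - 3) + Q/(z + 6). P = 7/(3 + 6) = 7/9, Q = 7/(-6 - 3) = -7/9
Result: (7/9)/(z - 3) - (7/9)/(z + 6)


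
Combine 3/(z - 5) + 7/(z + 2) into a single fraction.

Common denominator (z - 5)(z + 2). Numerator: 3(z + 2) + 7(z - 5) = (3z + 6) + (7z - 35) = 10z - 29
Result: (10z - 29)/[(z - 5)(z + 2)]


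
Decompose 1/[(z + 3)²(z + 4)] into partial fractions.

Cover-up at z=-4: R = 1/(-4 + 3)² = 1. Cover-up at z=-3: Q = 1/(-3 + 4) = 1. Comparing z² coeff: P = -R = -1
Result: -1/(z + 3) + 1/(z + 3)² + 1/(z + 4)


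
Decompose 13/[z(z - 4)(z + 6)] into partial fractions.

Using cover-up method: P = -13/24, Q = 13/40, R = 13/60
Result: (-13/24)/z + (13/40)/(z - 4) + (13/60)/(z + 6)


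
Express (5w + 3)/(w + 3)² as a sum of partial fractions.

(5w + 3) = α(w + 3) + β. At w = -3: β = 5·(-3) + 3 = -12. Coeff of w: α = 5
Result: 5/(w + 3) - 12/(w + 3)²


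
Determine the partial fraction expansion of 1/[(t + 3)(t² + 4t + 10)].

Cover-up at t = -3: A = 1/((-3)² + 4·(-3) + 10) = 1/7. Then B = -A = -1/7, C = -A·(4 - 3) = -1/7
Result: (1/7)/(t + 3) - ((1/7)t + 1/7)/(t² + 4t + 10)


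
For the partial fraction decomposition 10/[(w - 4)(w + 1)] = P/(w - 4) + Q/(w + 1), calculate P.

Cover-up at w = 4: P = 10/(4 + 1) = 10/5 = 2


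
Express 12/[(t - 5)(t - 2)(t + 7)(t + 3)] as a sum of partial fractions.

Using Heaviside cover-up: (1/24)/(t - 5) - (4/45)/(t - 2) - (1/36)/(t + 7) + (3/40)/(t + 3)


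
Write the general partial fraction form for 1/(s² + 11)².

Repeated quadratic factor: (As + B)/(s² + 11) + (Cs + D)/(s² + 11)²


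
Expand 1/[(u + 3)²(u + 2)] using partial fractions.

Cover-up at u=-2: R = 1/(-2 + 3)² = 1. Cover-up at u=-3: Q = 1/(-3 + 2) = -1. Comparing u² coeff: P = -R = -1
Result: -1/(u + 3) - 1/(u + 3)² + 1/(u + 2)


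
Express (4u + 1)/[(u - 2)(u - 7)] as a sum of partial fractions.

At u=2: α = (4·2 + 1)/(2 - 7) = -9/5. At u=7: β = (4·7 + 1)/(7 - 2) = 29/5
Result: (-9/5)/(u - 2) + (29/5)/(u - 7)


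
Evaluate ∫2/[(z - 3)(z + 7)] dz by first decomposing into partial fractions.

Decompose: 2/[(z - 3)(z + 7)] = (1/5)/(z - 3) - (1/5)/(z + 7). Integrate each term: (1/5) ln|(z - 3)| - (1/5) ln|(z + 7)| + C


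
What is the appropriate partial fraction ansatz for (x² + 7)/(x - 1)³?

Repeated linear factor (power 3): P/(x - 1) + Q/(x - 1)² + R/(x - 1)³


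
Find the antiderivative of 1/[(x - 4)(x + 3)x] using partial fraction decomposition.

Cover-up: A = 1/28, B = 1/21, C = -1/12. Decomposition: (1/28)/(x - 4) + (1/21)/(x + 3) - (1/12)/x. Integrate each term: (1/28) ln|(x - 4)| + (1/21) ln|(x + 3)| - (1/12) ln|x| + C


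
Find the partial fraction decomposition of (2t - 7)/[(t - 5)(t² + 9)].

At t=5: A = (2·5 - 7)/(5² + 9) = 3/34. B = -A = -3/34, C = 2 - 5·A = 53/34
Result: (3/34)/(t - 5) - ((3/34)t - 53/34)/(t² + 9)


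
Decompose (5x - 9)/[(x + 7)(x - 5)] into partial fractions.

At x=-7: P = (5·(-7) - 9)/(-7 - 5) = 11/3. At x=5: Q = (5·5 - 9)/(5 + 7) = 4/3
Result: (11/3)/(x + 7) + (4/3)/(x - 5)


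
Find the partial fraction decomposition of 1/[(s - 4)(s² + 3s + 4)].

Cover-up at s = 4: α = 1/(4² + 3·4 + 4) = 1/32. Then β = -α = -1/32, γ = -α·(3 + 4) = -7/32
Result: (1/32)/(s - 4) - ((1/32)s + 7/32)/(s² + 3s + 4)


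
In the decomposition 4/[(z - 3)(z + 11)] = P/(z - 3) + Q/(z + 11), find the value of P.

Cover-up at z = 3: P = 4/(3 + 11) = 4/14 = 2/7


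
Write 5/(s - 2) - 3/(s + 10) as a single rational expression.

Common denominator (s - 2)(s + 10). Numerator: 5(s + 10) - 3(s - 2) = (5s + 50) - (3s - 6) = 2s + 56
Result: (2s + 56)/[(s - 2)(s + 10)]


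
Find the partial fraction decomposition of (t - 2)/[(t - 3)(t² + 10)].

At t=3: P = (1·3 - 2)/(3² + 10) = 1/19. Q = -P = -1/19, R = 1 - 3·P = 16/19
Result: (1/19)/(t - 3) - ((1/19)t - 16/19)/(t² + 10)


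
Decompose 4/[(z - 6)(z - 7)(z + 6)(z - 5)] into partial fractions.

Using Heaviside cover-up: (-1/3)/(z - 6) + (2/13)/(z - 7) - (1/429)/(z + 6) + (2/11)/(z - 5)


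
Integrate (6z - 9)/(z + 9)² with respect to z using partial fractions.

Decompose: A = 6, B = 6·(-9) - 9 = -63, so (6z - 9)/(z + 9)² = 6/(z + 9) - 63/(z + 9)². Integrate: ∫ A/(z + 9) dz = 6 ln|(z + 9)|; ∫ B/(z + 9)² dz = 63/(z + 9). Sum: 6 ln|(z + 9)| + 63/(z + 9) + C


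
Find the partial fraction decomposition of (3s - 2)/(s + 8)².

(3s - 2) = A(s + 8) + B. At s = -8: B = 3·(-8) - 2 = -26. Coeff of s: A = 3
Result: 3/(s + 8) - 26/(s + 8)²


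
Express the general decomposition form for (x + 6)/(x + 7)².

Repeated linear factor: P/(x + 7) + Q/(x + 7)²


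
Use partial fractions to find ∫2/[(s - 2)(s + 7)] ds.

Decompose: 2/[(s - 2)(s + 7)] = (2/9)/(s - 2) - (2/9)/(s + 7). Integrate each term: (2/9) ln|(s - 2)| - (2/9) ln|(s + 7)| + C


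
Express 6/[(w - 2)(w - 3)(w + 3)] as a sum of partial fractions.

Using cover-up method: α = -6/5, β = 1, γ = 1/5
Result: (-6/5)/(w - 2) + 1/(w - 3) + (1/5)/(w + 3)


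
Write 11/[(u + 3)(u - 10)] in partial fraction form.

11/(u + 3)(u - 10) = A/(u + 3) + B/(u - 10). A = 11/(-3 - 10) = -11/13, B = 11/(10 + 3) = 11/13
Result: (-11/13)/(u + 3) + (11/13)/(u - 10)


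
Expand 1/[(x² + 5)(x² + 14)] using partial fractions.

Coefficient matching gives P = R = 0, Q = 1/(14-5) = 1/9, S = -Q = -1/9
Result: (1/9)/(x² + 5) - (1/9)/(x² + 14)


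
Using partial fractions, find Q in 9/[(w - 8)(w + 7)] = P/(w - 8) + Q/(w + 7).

Cover-up at w = -7: Q = 9/(-7 - 8) = -9/15 = -3/5


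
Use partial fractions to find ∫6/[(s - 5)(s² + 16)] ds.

Cover-up at s=5: α = 6/(5²+16) = 6/41. Coeff matching: β = -6/41, γ = -30/41. Decomposition: (6/41)/(s - 5) - ((6/41)s + 30/41)/(s² + 16). Integrate: linear → ln, quadratic → (1/2)ln + arctan: (6/41) ln|(s - 5)| - (3/41) ln(s² + 16) - (15/82) arctan(s/4) + C


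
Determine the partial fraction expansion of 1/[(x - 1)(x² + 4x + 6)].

Cover-up at x = 1: α = 1/(1² + 4·1 + 6) = 1/11. Then β = -α = -1/11, γ = -α·(4 + 1) = -5/11
Result: (1/11)/(x - 1) - ((1/11)x + 5/11)/(x² + 4x + 6)


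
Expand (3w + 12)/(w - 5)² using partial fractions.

(3w + 12) = A(w - 5) + B. At w = 5: B = 3·5 + 12 = 27. Coeff of w: A = 3
Result: 3/(w - 5) + 27/(w - 5)²


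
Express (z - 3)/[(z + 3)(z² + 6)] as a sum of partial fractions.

At z=-3: α = (1·(-3) - 3)/((-3)² + 6) = -2/5. β = -α = 2/5, γ = 1 - (-3)·α = -1/5
Result: (-2/5)/(z + 3) + ((2/5)z - 1/5)/(z² + 6)


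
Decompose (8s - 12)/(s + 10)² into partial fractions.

(8s - 12) = P(s + 10) + Q. At s = -10: Q = 8·(-10) - 12 = -92. Coeff of s: P = 8
Result: 8/(s + 10) - 92/(s + 10)²
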